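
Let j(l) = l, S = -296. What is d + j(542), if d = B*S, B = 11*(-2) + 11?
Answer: 3798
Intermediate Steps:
B = -11 (B = -22 + 11 = -11)
d = 3256 (d = -11*(-296) = 3256)
d + j(542) = 3256 + 542 = 3798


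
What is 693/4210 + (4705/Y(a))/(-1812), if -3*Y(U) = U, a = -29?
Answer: -3834731/36871180 ≈ -0.10400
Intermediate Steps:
Y(U) = -U/3
693/4210 + (4705/Y(a))/(-1812) = 693/4210 + (4705/((-⅓*(-29))))/(-1812) = 693*(1/4210) + (4705/(29/3))*(-1/1812) = 693/4210 + (4705*(3/29))*(-1/1812) = 693/4210 + (14115/29)*(-1/1812) = 693/4210 - 4705/17516 = -3834731/36871180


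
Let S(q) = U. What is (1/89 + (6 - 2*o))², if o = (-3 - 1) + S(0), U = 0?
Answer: 1555009/7921 ≈ 196.31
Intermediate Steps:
S(q) = 0
o = -4 (o = (-3 - 1) + 0 = -4 + 0 = -4)
(1/89 + (6 - 2*o))² = (1/89 + (6 - 2*(-4)))² = (1/89 + (6 + 8))² = (1/89 + 14)² = (1247/89)² = 1555009/7921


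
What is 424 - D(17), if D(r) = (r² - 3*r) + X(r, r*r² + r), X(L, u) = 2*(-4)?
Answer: 194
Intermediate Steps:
X(L, u) = -8
D(r) = -8 + r² - 3*r (D(r) = (r² - 3*r) - 8 = -8 + r² - 3*r)
424 - D(17) = 424 - (-8 + 17² - 3*17) = 424 - (-8 + 289 - 51) = 424 - 1*230 = 424 - 230 = 194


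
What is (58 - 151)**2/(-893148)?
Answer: -2883/297716 ≈ -0.0096837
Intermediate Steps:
(58 - 151)**2/(-893148) = (-93)**2*(-1/893148) = 8649*(-1/893148) = -2883/297716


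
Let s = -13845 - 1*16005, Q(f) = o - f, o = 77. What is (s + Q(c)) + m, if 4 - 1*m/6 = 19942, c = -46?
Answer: -149355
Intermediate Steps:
Q(f) = 77 - f
m = -119628 (m = 24 - 6*19942 = 24 - 119652 = -119628)
s = -29850 (s = -13845 - 16005 = -29850)
(s + Q(c)) + m = (-29850 + (77 - 1*(-46))) - 119628 = (-29850 + (77 + 46)) - 119628 = (-29850 + 123) - 119628 = -29727 - 119628 = -149355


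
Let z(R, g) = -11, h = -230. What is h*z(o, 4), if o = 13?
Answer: 2530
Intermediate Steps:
h*z(o, 4) = -230*(-11) = 2530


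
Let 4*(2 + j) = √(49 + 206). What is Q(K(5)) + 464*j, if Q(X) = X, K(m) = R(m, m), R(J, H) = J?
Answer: -923 + 116*√255 ≈ 929.37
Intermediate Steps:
K(m) = m
j = -2 + √255/4 (j = -2 + √(49 + 206)/4 = -2 + √255/4 ≈ 1.9922)
Q(K(5)) + 464*j = 5 + 464*(-2 + √255/4) = 5 + (-928 + 116*√255) = -923 + 116*√255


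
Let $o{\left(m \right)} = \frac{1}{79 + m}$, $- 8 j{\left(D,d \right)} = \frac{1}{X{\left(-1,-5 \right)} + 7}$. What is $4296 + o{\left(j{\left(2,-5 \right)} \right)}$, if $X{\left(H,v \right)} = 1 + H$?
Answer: $\frac{19001264}{4423} \approx 4296.0$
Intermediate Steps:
$j{\left(D,d \right)} = - \frac{1}{56}$ ($j{\left(D,d \right)} = - \frac{1}{8 \left(\left(1 - 1\right) + 7\right)} = - \frac{1}{8 \left(0 + 7\right)} = - \frac{1}{8 \cdot 7} = \left(- \frac{1}{8}\right) \frac{1}{7} = - \frac{1}{56}$)
$4296 + o{\left(j{\left(2,-5 \right)} \right)} = 4296 + \frac{1}{79 - \frac{1}{56}} = 4296 + \frac{1}{\frac{4423}{56}} = 4296 + \frac{56}{4423} = \frac{19001264}{4423}$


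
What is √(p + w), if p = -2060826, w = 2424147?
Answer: 3*√40369 ≈ 602.76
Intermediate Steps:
√(p + w) = √(-2060826 + 2424147) = √363321 = 3*√40369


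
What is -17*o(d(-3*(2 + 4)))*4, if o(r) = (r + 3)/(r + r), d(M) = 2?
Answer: -85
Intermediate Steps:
o(r) = (3 + r)/(2*r) (o(r) = (3 + r)/((2*r)) = (3 + r)*(1/(2*r)) = (3 + r)/(2*r))
-17*o(d(-3*(2 + 4)))*4 = -17*(3 + 2)/(2*2)*4 = -17*5/(2*2)*4 = -17*5/4*4 = -85/4*4 = -85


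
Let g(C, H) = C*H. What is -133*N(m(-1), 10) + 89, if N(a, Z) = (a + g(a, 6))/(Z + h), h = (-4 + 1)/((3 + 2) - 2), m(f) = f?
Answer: 1732/9 ≈ 192.44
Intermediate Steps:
h = -1 (h = -3/(5 - 2) = -3/3 = -3*⅓ = -1)
N(a, Z) = 7*a/(-1 + Z) (N(a, Z) = (a + a*6)/(Z - 1) = (a + 6*a)/(-1 + Z) = (7*a)/(-1 + Z) = 7*a/(-1 + Z))
-133*N(m(-1), 10) + 89 = -931*(-1)/(-1 + 10) + 89 = -931*(-1)/9 + 89 = -133*(-7/9) + 89 = 931/9 + 89 = 1732/9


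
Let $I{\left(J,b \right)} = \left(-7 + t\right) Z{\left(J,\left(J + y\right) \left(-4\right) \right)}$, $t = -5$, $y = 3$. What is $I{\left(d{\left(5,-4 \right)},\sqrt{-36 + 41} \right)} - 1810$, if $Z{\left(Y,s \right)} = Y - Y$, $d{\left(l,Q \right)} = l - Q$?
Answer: $-1810$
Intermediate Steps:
$Z{\left(Y,s \right)} = 0$
$I{\left(J,b \right)} = 0$ ($I{\left(J,b \right)} = \left(-7 - 5\right) 0 = \left(-12\right) 0 = 0$)
$I{\left(d{\left(5,-4 \right)},\sqrt{-36 + 41} \right)} - 1810 = 0 - 1810 = -1810$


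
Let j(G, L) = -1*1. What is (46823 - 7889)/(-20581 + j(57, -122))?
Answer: -19467/10291 ≈ -1.8917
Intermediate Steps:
j(G, L) = -1
(46823 - 7889)/(-20581 + j(57, -122)) = (46823 - 7889)/(-20581 - 1) = 38934/(-20582) = 38934*(-1/20582) = -19467/10291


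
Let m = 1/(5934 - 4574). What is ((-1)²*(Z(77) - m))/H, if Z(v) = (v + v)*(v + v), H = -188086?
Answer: -32253759/255796960 ≈ -0.12609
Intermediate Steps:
Z(v) = 4*v² (Z(v) = (2*v)*(2*v) = 4*v²)
m = 1/1360 ≈ 0.00073529
((-1)²*(Z(77) - m))/H = ((-1)²*(4*77² - 1*1/1360))/(-188086) = (1*(4*5929 - 1/1360))*(-1/188086) = (1*(23716 - 1/1360))*(-1/188086) = (1*(32253759/1360))*(-1/188086) = (32253759/1360)*(-1/188086) = -32253759/255796960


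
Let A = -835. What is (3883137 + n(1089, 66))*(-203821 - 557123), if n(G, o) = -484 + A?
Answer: -2953846116192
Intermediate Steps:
n(G, o) = -1319 (n(G, o) = -484 - 835 = -1319)
(3883137 + n(1089, 66))*(-203821 - 557123) = (3883137 - 1319)*(-203821 - 557123) = 3881818*(-760944) = -2953846116192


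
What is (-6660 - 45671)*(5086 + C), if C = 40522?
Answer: -2386712248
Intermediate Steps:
(-6660 - 45671)*(5086 + C) = (-6660 - 45671)*(5086 + 40522) = -52331*45608 = -2386712248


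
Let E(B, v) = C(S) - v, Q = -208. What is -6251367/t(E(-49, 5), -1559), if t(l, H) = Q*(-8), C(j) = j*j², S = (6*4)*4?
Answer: -6251367/1664 ≈ -3756.8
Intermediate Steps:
S = 96 (S = 24*4 = 96)
C(j) = j³
E(B, v) = 884736 - v (E(B, v) = 96³ - v = 884736 - v)
t(l, H) = 1664 (t(l, H) = -208*(-8) = 1664)
-6251367/t(E(-49, 5), -1559) = -6251367/1664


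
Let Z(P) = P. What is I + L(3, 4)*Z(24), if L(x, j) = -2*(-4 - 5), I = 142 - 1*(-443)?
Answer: 1017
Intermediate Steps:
I = 585 (I = 142 + 443 = 585)
L(x, j) = 18 (L(x, j) = -2*(-9) = 18)
I + L(3, 4)*Z(24) = 585 + 18*24 = 585 + 432 = 1017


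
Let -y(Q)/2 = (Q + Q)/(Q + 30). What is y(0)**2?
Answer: 0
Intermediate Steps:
y(Q) = -4*Q/(30 + Q) (y(Q) = -2*(Q + Q)/(Q + 30) = -2*2*Q/(30 + Q) = -4*Q/(30 + Q))
y(0)**2 = (-4*0/(30 + 0))**2 = (-4*0/30)**2 = (-4*0*1/30)**2 = 0**2 = 0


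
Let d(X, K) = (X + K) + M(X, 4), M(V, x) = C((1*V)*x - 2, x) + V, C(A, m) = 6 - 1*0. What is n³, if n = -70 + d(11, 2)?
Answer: -64000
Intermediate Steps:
C(A, m) = 6 (C(A, m) = 6 + 0 = 6)
M(V, x) = 6 + V
d(X, K) = 6 + K + 2*X (d(X, K) = (X + K) + (6 + X) = (K + X) + (6 + X) = 6 + K + 2*X)
n = -40 (n = -70 + (6 + 2 + 2*11) = -70 + (6 + 2 + 22) = -70 + 30 = -40)
n³ = (-40)³ = -64000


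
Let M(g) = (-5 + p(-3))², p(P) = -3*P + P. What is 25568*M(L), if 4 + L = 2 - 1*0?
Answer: 25568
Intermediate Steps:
L = -2 (L = -4 + (2 - 1*0) = -4 + (2 + 0) = -4 + 2 = -2)
p(P) = -2*P
M(g) = 1 (M(g) = (-5 - 2*(-3))² = (-5 + 6)² = 1² = 1)
25568*M(L) = 25568*1 = 25568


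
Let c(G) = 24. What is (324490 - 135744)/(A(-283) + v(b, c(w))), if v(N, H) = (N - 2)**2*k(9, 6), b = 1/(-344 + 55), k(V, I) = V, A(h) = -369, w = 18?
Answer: -7882127333/13901040 ≈ -567.02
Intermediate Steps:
b = -1/289 (b = 1/(-289) = -1/289 ≈ -0.0034602)
v(N, H) = 9*(-2 + N)**2 (v(N, H) = (N - 2)**2*9 = (-2 + N)**2*9 = 9*(-2 + N)**2)
(324490 - 135744)/(A(-283) + v(b, c(w))) = (324490 - 135744)/(-369 + 9*(-2 - 1/289)**2) = 188746/(-369 + 9*(-579/289)**2) = 188746/(-369 + 9*(335241/83521)) = 188746/(-369 + 3017169/83521) = 188746/(-27802080/83521) = 188746*(-83521/27802080) = -7882127333/13901040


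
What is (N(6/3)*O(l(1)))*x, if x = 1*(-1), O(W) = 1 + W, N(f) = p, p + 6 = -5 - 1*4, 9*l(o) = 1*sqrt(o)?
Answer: 50/3 ≈ 16.667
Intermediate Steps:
l(o) = sqrt(o)/9 (l(o) = (1*sqrt(o))/9 = sqrt(o)/9)
p = -15 (p = -6 + (-5 - 1*4) = -6 + (-5 - 4) = -6 - 9 = -15)
N(f) = -15
x = -1
(N(6/3)*O(l(1)))*x = -15*(1 + sqrt(1)/9)*(-1) = -15*(1 + (1/9)*1)*(-1) = -15*(1 + 1/9)*(-1) = -15*10/9*(-1) = -50/3*(-1) = 50/3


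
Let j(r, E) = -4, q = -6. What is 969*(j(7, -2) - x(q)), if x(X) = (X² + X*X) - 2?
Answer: -71706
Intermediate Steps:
x(X) = -2 + 2*X² (x(X) = (X² + X²) - 2 = 2*X² - 2 = -2 + 2*X²)
969*(j(7, -2) - x(q)) = 969*(-4 - (-2 + 2*(-6)²)) = 969*(-4 - (-2 + 2*36)) = 969*(-4 - (-2 + 72)) = 969*(-4 - 1*70) = 969*(-4 - 70) = 969*(-74) = -71706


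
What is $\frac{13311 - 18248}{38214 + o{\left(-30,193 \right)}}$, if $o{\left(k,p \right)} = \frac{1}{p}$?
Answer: $- \frac{952841}{7375303} \approx -0.12919$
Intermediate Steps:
$\frac{13311 - 18248}{38214 + o{\left(-30,193 \right)}} = \frac{13311 - 18248}{38214 + \frac{1}{193}} = - \frac{4937}{38214 + \frac{1}{193}} = - \frac{4937}{\frac{7375303}{193}} = \left(-4937\right) \frac{193}{7375303} = - \frac{952841}{7375303}$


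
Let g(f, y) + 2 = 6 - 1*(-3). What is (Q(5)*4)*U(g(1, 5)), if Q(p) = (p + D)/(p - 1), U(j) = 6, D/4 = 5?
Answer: 150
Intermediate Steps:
D = 20 (D = 4*5 = 20)
g(f, y) = 7 (g(f, y) = -2 + (6 - 1*(-3)) = -2 + (6 + 3) = -2 + 9 = 7)
Q(p) = (20 + p)/(-1 + p) (Q(p) = (p + 20)/(p - 1) = (20 + p)/(-1 + p))
(Q(5)*4)*U(g(1, 5)) = (((20 + 5)/(-1 + 5))*4)*6 = ((25/4)*4)*6 = 25*6 = 150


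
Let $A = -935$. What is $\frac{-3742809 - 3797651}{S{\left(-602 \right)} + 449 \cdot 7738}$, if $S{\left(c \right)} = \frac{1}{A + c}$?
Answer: $- \frac{11589687020}{5340094393} \approx -2.1703$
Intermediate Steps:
$S{\left(c \right)} = \frac{1}{-935 + c}$
$\frac{-3742809 - 3797651}{S{\left(-602 \right)} + 449 \cdot 7738} = \frac{-3742809 - 3797651}{\frac{1}{-935 - 602} + 449 \cdot 7738} = - \frac{7540460}{\frac{1}{-1537} + 3474362} = - \frac{7540460}{- \frac{1}{1537} + 3474362} = - \frac{7540460}{\frac{5340094393}{1537}} = \left(-7540460\right) \frac{1537}{5340094393} = - \frac{11589687020}{5340094393}$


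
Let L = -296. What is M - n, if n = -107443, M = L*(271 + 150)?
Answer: -17173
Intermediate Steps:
M = -124616 (M = -296*(271 + 150) = -296*421 = -124616)
M - n = -124616 - 1*(-107443) = -124616 + 107443 = -17173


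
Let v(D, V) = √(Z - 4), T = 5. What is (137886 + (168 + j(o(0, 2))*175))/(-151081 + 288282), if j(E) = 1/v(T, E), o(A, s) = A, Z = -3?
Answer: 138054/137201 - 25*I*√7/137201 ≈ 1.0062 - 0.00048209*I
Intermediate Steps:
v(D, V) = I*√7 (v(D, V) = √(-3 - 4) = √(-7) = I*√7)
j(E) = -I*√7/7 (j(E) = 1/(I*√7) = -I*√7/7)
(137886 + (168 + j(o(0, 2))*175))/(-151081 + 288282) = (137886 + (168 - I*√7/7*175))/(-151081 + 288282) = (137886 + (168 - 25*I*√7))/137201 = (138054 - 25*I*√7)*(1/137201) = 138054/137201 - 25*I*√7/137201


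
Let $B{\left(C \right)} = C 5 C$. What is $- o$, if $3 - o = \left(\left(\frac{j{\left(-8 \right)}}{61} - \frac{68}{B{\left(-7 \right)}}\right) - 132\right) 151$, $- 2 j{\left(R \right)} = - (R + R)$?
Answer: $- \frac{298850883}{14945} \approx -19997.0$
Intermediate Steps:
$j{\left(R \right)} = R$ ($j{\left(R \right)} = - \frac{\left(-1\right) \left(R + R\right)}{2} = - \frac{\left(-1\right) 2 R}{2} = - \frac{\left(-2\right) R}{2} = R$)
$B{\left(C \right)} = 5 C^{2}$ ($B{\left(C \right)} = 5 C C = 5 C^{2}$)
$o = \frac{298850883}{14945}$ ($o = 3 - \left(\left(- \frac{8}{61} - \frac{68}{5 \left(-7\right)^{2}}\right) - 132\right) 151 = 3 - \left(\left(\left(-8\right) \frac{1}{61} - \frac{68}{5 \cdot 49}\right) - 132\right) 151 = 3 - \left(\left(- \frac{8}{61} - \frac{68}{245}\right) - 132\right) 151 = 3 - \left(- \frac{6108}{14945} - 132\right) 151 = 3 - \left(- \frac{1978848}{14945}\right) 151 = 3 - - \frac{298806048}{14945} = 3 + \frac{298806048}{14945} = \frac{298850883}{14945} \approx 19997.0$)
$- o = \left(-1\right) \frac{298850883}{14945} = - \frac{298850883}{14945}$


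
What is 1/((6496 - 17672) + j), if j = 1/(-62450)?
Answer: -62450/697941201 ≈ -8.9477e-5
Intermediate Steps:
j = -1/62450 ≈ -1.6013e-5
1/((6496 - 17672) + j) = 1/((6496 - 17672) - 1/62450) = 1/(-11176 - 1/62450) = 1/(-697941201/62450) = -62450/697941201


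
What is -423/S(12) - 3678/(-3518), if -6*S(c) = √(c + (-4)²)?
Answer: 1839/1759 + 1269*√7/7 ≈ 480.68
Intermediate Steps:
S(c) = -√(16 + c)/6 (S(c) = -√(c + (-4)²)/6 = -√(c + 16)/6 = -√(16 + c)/6)
-423/S(12) - 3678/(-3518) = -423*(-6/√(16 + 12)) - 3678/(-3518) = -423*(-3*√7/7) - 3678*(-1/3518) = -423*(-3*√7/7) + 1839/1759 = -(-1269)*√7/7 + 1839/1759 = 1269*√7/7 + 1839/1759 = 1839/1759 + 1269*√7/7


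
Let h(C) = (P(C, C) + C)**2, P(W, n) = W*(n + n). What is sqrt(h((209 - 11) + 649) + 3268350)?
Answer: 15*sqrt(9160610047) ≈ 1.4357e+6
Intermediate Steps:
P(W, n) = 2*W*n (P(W, n) = W*(2*n) = 2*W*n)
h(C) = (C + 2*C**2)**2 (h(C) = (2*C*C + C)**2 = (2*C**2 + C)**2 = (C + 2*C**2)**2)
sqrt(h((209 - 11) + 649) + 3268350) = sqrt(((209 - 11) + 649)**2*(1 + 2*((209 - 11) + 649))**2 + 3268350) = sqrt((198 + 649)**2*(1 + 2*(198 + 649))**2 + 3268350) = sqrt(847**2*(1 + 2*847)**2 + 3268350) = sqrt(717409*(1 + 1694)**2 + 3268350) = sqrt(717409*1695**2 + 3268350) = sqrt(717409*2873025 + 3268350) = sqrt(2061133992225 + 3268350) = sqrt(2061137260575) = 15*sqrt(9160610047)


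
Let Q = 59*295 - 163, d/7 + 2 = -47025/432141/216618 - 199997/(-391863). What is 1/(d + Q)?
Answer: 4075789666441566/70232265621455498501 ≈ 5.8033e-5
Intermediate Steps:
d = -42499807329982471/4075789666441566 (d = -14 + 7*(-47025/432141/216618 - 199997/(-391863)) = -14 + 7*(-47025*1/432141*(1/216618) - 199997*(-1/391863)) = -14 + 7*(-15675/144047*1/216618 + 199997/391863) = -14 + 7*(-5225/10401057682 + 199997/391863) = -14 + 7*(2080178285742779/4075789666441566) = -14 + 14561248000199453/4075789666441566 = -42499807329982471/4075789666441566 ≈ -10.427)
Q = 17242 (Q = 17405 - 163 = 17242)
1/(d + Q) = 1/(-42499807329982471/4075789666441566 + 17242) = 1/(70232265621455498501/4075789666441566) = 4075789666441566/70232265621455498501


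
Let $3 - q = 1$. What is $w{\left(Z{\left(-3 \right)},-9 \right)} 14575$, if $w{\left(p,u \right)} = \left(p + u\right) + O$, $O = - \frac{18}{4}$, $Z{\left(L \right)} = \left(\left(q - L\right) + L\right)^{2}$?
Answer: $- \frac{276925}{2} \approx -1.3846 \cdot 10^{5}$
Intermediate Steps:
$q = 2$ ($q = 3 - 1 = 2$)
$Z{\left(L \right)} = 4$ ($Z{\left(L \right)} = \left(\left(2 - L\right) + L\right)^{2} = 2^{2} = 4$)
$O = - \frac{9}{2}$ ($O = \left(-18\right) \frac{1}{4} = - \frac{9}{2} \approx -4.5$)
$w{\left(p,u \right)} = - \frac{9}{2} + p + u$ ($w{\left(p,u \right)} = \left(p + u\right) - \frac{9}{2} = - \frac{9}{2} + p + u$)
$w{\left(Z{\left(-3 \right)},-9 \right)} 14575 = \left(- \frac{9}{2} + 4 - 9\right) 14575 = \left(- \frac{19}{2}\right) 14575 = - \frac{276925}{2}$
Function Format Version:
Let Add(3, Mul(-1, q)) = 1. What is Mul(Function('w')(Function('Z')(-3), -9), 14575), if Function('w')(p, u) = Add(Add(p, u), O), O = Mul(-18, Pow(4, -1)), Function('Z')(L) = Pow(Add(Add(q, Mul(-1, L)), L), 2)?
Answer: Rational(-276925, 2) ≈ -1.3846e+5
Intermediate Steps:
q = 2 (q = Add(3, Mul(-1, 1)) = Add(3, -1) = 2)
Function('Z')(L) = 4 (Function('Z')(L) = Pow(Add(Add(2, Mul(-1, L)), L), 2) = Pow(2, 2) = 4)
O = Rational(-9, 2) (O = Mul(-18, Rational(1, 4)) = Rational(-9, 2) ≈ -4.5000)
Function('w')(p, u) = Add(Rational(-9, 2), p, u) (Function('w')(p, u) = Add(Add(p, u), Rational(-9, 2)) = Add(Rational(-9, 2), p, u))
Mul(Function('w')(Function('Z')(-3), -9), 14575) = Mul(Add(Rational(-9, 2), 4, -9), 14575) = Mul(Rational(-19, 2), 14575) = Rational(-276925, 2)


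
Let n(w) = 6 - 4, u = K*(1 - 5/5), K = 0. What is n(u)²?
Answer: 4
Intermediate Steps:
u = 0 (u = 0*(1 - 5/5) = 0*(1 - 5*⅕) = 0*(1 - 1) = 0*0 = 0)
n(w) = 2
n(u)² = 2² = 4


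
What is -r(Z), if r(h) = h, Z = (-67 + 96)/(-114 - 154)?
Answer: 29/268 ≈ 0.10821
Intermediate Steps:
Z = -29/268 (Z = 29/(-268) = 29*(-1/268) = -29/268 ≈ -0.10821)
-r(Z) = -1*(-29/268) = 29/268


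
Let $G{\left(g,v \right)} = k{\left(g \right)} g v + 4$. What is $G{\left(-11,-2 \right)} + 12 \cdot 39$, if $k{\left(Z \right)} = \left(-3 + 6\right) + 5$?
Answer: $648$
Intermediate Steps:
$k{\left(Z \right)} = 8$ ($k{\left(Z \right)} = 3 + 5 = 8$)
$G{\left(g,v \right)} = 4 + 8 g v$ ($G{\left(g,v \right)} = 8 g v + 4 = 4 + 8 g v$)
$G{\left(-11,-2 \right)} + 12 \cdot 39 = \left(4 + 8 \left(-11\right) \left(-2\right)\right) + 12 \cdot 39 = \left(4 + 176\right) + 468 = 180 + 468 = 648$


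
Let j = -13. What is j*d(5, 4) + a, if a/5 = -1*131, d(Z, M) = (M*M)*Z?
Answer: -1695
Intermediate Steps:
d(Z, M) = Z*M**2 (d(Z, M) = M**2*Z = Z*M**2)
a = -655 (a = 5*(-1*131) = 5*(-131) = -655)
j*d(5, 4) + a = -65*4**2 - 655 = -65*16 - 655 = -13*80 - 655 = -1040 - 655 = -1695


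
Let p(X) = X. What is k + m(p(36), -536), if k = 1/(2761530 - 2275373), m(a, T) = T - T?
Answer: 1/486157 ≈ 2.0569e-6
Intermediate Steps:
m(a, T) = 0
k = 1/486157 ≈ 2.0569e-6
k + m(p(36), -536) = 1/486157 + 0 = 1/486157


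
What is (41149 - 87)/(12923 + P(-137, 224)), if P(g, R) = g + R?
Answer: 20531/6505 ≈ 3.1562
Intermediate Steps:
P(g, R) = R + g
(41149 - 87)/(12923 + P(-137, 224)) = (41149 - 87)/(12923 + (224 - 137)) = 41062/(12923 + 87) = 41062/13010 = 41062*(1/13010) = 20531/6505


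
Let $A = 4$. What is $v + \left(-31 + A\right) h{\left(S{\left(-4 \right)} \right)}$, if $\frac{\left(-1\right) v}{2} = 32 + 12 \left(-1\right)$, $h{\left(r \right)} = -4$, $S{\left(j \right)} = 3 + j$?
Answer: $68$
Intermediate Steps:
$v = -40$ ($v = - 2 \left(32 + 12 \left(-1\right)\right) = - 2 \left(32 - 12\right) = \left(-2\right) 20 = -40$)
$v + \left(-31 + A\right) h{\left(S{\left(-4 \right)} \right)} = -40 + \left(-31 + 4\right) \left(-4\right) = -40 - -108 = -40 + 108 = 68$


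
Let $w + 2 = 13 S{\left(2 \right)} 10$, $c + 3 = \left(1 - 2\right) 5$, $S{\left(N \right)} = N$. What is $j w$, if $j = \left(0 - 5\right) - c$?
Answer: $774$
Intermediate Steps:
$c = -8$ ($c = -3 + \left(1 - 2\right) 5 = -3 - 5 = -8$)
$j = 3$ ($j = \left(0 - 5\right) - -8 = -5 + 8 = 3$)
$w = 258$ ($w = -2 + 13 \cdot 2 \cdot 10 = -2 + 26 \cdot 10 = -2 + 260 = 258$)
$j w = 3 \cdot 258 = 774$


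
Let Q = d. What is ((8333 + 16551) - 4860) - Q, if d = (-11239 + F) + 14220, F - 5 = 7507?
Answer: 9531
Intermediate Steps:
F = 7512 (F = 5 + 7507 = 7512)
d = 10493 (d = (-11239 + 7512) + 14220 = -3727 + 14220 = 10493)
Q = 10493
((8333 + 16551) - 4860) - Q = ((8333 + 16551) - 4860) - 1*10493 = (24884 - 4860) - 10493 = 20024 - 10493 = 9531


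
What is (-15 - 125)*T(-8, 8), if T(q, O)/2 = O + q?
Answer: 0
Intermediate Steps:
T(q, O) = 2*O + 2*q (T(q, O) = 2*(O + q) = 2*O + 2*q)
(-15 - 125)*T(-8, 8) = (-15 - 125)*(2*8 + 2*(-8)) = -140*(16 - 16) = -140*0 = 0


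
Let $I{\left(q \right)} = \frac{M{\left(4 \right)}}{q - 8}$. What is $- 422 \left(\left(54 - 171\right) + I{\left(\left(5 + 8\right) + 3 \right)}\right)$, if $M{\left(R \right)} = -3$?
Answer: $\frac{198129}{4} \approx 49532.0$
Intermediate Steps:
$I{\left(q \right)} = - \frac{3}{-8 + q}$ ($I{\left(q \right)} = - \frac{3}{q - 8} = - \frac{3}{-8 + q}$)
$- 422 \left(\left(54 - 171\right) + I{\left(\left(5 + 8\right) + 3 \right)}\right) = - 422 \left(\left(54 - 171\right) - \frac{3}{-8 + \left(\left(5 + 8\right) + 3\right)}\right) = - 422 \left(-117 - \frac{3}{-8 + \left(13 + 3\right)}\right) = - 422 \left(-117 - \frac{3}{-8 + 16}\right) = - 422 \left(-117 - \frac{3}{8}\right) = \left(-422\right) \left(- \frac{939}{8}\right) = \frac{198129}{4}$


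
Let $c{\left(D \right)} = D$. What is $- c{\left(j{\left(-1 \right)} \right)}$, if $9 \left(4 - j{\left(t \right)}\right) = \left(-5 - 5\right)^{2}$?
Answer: $\frac{64}{9} \approx 7.1111$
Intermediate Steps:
$j{\left(t \right)} = - \frac{64}{9}$ ($j{\left(t \right)} = 4 - \frac{\left(-5 - 5\right)^{2}}{9} = 4 - \frac{\left(-10\right)^{2}}{9} = 4 - \frac{100}{9} = - \frac{64}{9}$)
$- c{\left(j{\left(-1 \right)} \right)} = \left(-1\right) \left(- \frac{64}{9}\right) = \frac{64}{9}$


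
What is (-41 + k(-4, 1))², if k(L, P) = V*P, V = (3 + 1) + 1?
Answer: 1296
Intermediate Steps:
V = 5 (V = 4 + 1 = 5)
k(L, P) = 5*P
(-41 + k(-4, 1))² = (-41 + 5*1)² = (-41 + 5)² = (-36)² = 1296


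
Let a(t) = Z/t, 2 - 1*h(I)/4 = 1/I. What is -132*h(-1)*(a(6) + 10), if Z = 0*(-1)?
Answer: -15840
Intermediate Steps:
Z = 0
h(I) = 8 - 4/I
a(t) = 0 (a(t) = 0/t = 0)
-132*h(-1)*(a(6) + 10) = -132*(8 - 4/(-1))*(0 + 10) = -132*(8 - 4*(-1))*10 = -132*(8 + 4)*10 = -1584*10 = -132*120 = -15840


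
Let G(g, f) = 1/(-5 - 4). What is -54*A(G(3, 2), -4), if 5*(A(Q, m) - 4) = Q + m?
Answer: -858/5 ≈ -171.60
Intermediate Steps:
G(g, f) = -⅑ (G(g, f) = 1/(-9) = -⅑)
A(Q, m) = 4 + Q/5 + m/5 (A(Q, m) = 4 + (Q + m)/5 = 4 + (Q/5 + m/5) = 4 + Q/5 + m/5)
-54*A(G(3, 2), -4) = -54*(4 + (⅕)*(-⅑) + (⅕)*(-4)) = -54*(4 - 1/45 - ⅘) = -54*143/45 = -858/5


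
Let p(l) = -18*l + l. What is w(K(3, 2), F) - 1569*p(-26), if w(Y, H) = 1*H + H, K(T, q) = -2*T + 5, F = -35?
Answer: -693568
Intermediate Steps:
K(T, q) = 5 - 2*T
w(Y, H) = 2*H (w(Y, H) = H + H = 2*H)
p(l) = -17*l
w(K(3, 2), F) - 1569*p(-26) = 2*(-35) - (-26673)*(-26) = -70 - 1569*442 = -70 - 693498 = -693568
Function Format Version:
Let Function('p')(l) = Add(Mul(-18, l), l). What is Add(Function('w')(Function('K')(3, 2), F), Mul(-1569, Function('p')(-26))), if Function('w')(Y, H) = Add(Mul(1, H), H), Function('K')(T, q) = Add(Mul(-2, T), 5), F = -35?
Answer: -693568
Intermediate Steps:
Function('K')(T, q) = Add(5, Mul(-2, T))
Function('w')(Y, H) = Mul(2, H) (Function('w')(Y, H) = Add(H, H) = Mul(2, H))
Function('p')(l) = Mul(-17, l)
Add(Function('w')(Function('K')(3, 2), F), Mul(-1569, Function('p')(-26))) = Add(Mul(2, -35), Mul(-1569, Mul(-17, -26))) = Add(-70, Mul(-1569, 442)) = Add(-70, -693498) = -693568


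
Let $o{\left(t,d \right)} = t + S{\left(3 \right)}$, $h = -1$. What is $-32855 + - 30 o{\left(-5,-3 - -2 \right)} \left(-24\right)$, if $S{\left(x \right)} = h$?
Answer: $-37175$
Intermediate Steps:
$S{\left(x \right)} = -1$
$o{\left(t,d \right)} = -1 + t$ ($o{\left(t,d \right)} = t - 1 = -1 + t$)
$-32855 + - 30 o{\left(-5,-3 - -2 \right)} \left(-24\right) = -32855 + - 30 \left(-1 - 5\right) \left(-24\right) = -32855 + \left(-30\right) \left(-6\right) \left(-24\right) = -32855 + 180 \left(-24\right) = -32855 - 4320 = -37175$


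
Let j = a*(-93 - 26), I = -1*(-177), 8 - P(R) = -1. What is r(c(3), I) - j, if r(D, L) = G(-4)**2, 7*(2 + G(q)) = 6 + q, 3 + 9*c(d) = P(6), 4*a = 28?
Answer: 40961/49 ≈ 835.94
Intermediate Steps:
a = 7 (a = (1/4)*28 = 7)
P(R) = 9 (P(R) = 8 - 1*(-1) = 8 + 1 = 9)
c(d) = 2/3 (c(d) = -1/3 + (1/9)*9 = -1/3 + 1 = 2/3)
I = 177
j = -833 (j = 7*(-93 - 26) = 7*(-119) = -833)
G(q) = -8/7 + q/7 (G(q) = -2 + (6 + q)/7 = -2 + (6/7 + q/7) = -8/7 + q/7)
r(D, L) = 144/49 (r(D, L) = (-8/7 + (1/7)*(-4))**2 = (-8/7 - 4/7)**2 = (-12/7)**2 = 144/49)
r(c(3), I) - j = 144/49 - 1*(-833) = 144/49 + 833 = 40961/49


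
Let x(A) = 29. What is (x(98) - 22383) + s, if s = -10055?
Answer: -32409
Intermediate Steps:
(x(98) - 22383) + s = (29 - 22383) - 10055 = -22354 - 10055 = -32409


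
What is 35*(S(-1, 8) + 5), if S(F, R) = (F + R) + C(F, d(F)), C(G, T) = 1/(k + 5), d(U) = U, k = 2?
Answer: 425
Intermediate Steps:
C(G, T) = 1/7 (C(G, T) = 1/(2 + 5) = 1/7)
S(F, R) = 1/7 + F + R (S(F, R) = (F + R) + 1/7 = 1/7 + F + R)
35*(S(-1, 8) + 5) = 35*((1/7 - 1 + 8) + 5) = 35*(50/7 + 5) = 35*(85/7) = 425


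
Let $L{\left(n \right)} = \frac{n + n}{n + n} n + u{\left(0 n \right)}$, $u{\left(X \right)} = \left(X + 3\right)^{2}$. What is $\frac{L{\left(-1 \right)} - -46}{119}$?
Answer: $\frac{54}{119} \approx 0.45378$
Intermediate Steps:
$u{\left(X \right)} = \left(3 + X\right)^{2}$
$L{\left(n \right)} = 9 + n$ ($L{\left(n \right)} = \frac{n + n}{n + n} n + \left(3 + 0 n\right)^{2} = \frac{2 n}{2 n} n + \left(3 + 0\right)^{2} = 2 n \frac{1}{2 n} n + 3^{2} = 1 n + 9 = n + 9 = 9 + n$)
$\frac{L{\left(-1 \right)} - -46}{119} = \frac{\left(9 - 1\right) - -46}{119} = \frac{8 + 46}{119} = \frac{1}{119} \cdot 54 = \frac{54}{119}$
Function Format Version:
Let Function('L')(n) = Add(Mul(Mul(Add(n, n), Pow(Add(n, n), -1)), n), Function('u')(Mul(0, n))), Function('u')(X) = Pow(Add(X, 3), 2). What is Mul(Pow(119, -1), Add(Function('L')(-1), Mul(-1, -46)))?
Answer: Rational(54, 119) ≈ 0.45378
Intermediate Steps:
Function('u')(X) = Pow(Add(3, X), 2)
Function('L')(n) = Add(9, n) (Function('L')(n) = Add(Mul(Mul(Add(n, n), Pow(Add(n, n), -1)), n), Pow(Add(3, Mul(0, n)), 2)) = Add(Mul(Mul(Mul(2, n), Pow(Mul(2, n), -1)), n), Pow(Add(3, 0), 2)) = Add(Mul(Mul(Mul(2, n), Mul(Rational(1, 2), Pow(n, -1))), n), Pow(3, 2)) = Add(Mul(1, n), 9) = Add(n, 9) = Add(9, n))
Mul(Pow(119, -1), Add(Function('L')(-1), Mul(-1, -46))) = Mul(Pow(119, -1), Add(Add(9, -1), Mul(-1, -46))) = Mul(Rational(1, 119), Add(8, 46)) = Mul(Rational(1, 119), 54) = Rational(54, 119)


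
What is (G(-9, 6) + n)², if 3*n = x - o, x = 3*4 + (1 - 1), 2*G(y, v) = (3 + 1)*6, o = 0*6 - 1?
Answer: 2401/9 ≈ 266.78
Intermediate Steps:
o = -1 (o = 0 - 1 = -1)
G(y, v) = 12 (G(y, v) = ((3 + 1)*6)/2 = (4*6)/2 = (½)*24 = 12)
x = 12 (x = 12 + 0 = 12)
n = 13/3 (n = (12 - 1*(-1))/3 = (12 + 1)/3 = (⅓)*13 = 13/3 ≈ 4.3333)
(G(-9, 6) + n)² = (12 + 13/3)² = (49/3)² = 2401/9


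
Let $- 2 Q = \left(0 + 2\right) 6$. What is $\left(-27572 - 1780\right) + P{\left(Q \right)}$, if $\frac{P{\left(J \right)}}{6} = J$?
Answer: $-29388$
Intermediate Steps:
$Q = -6$ ($Q = - \frac{\left(0 + 2\right) 6}{2} = - \frac{2 \cdot 6}{2} = \left(- \frac{1}{2}\right) 12 = -6$)
$P{\left(J \right)} = 6 J$
$\left(-27572 - 1780\right) + P{\left(Q \right)} = \left(-27572 - 1780\right) + 6 \left(-6\right) = -29352 - 36 = -29388$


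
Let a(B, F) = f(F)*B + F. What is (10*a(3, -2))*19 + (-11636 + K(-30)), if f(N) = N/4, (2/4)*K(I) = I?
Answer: -12361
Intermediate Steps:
K(I) = 2*I
f(N) = N/4 (f(N) = N*(1/4) = N/4)
a(B, F) = F + B*F/4 (a(B, F) = (F/4)*B + F = B*F/4 + F = F + B*F/4)
(10*a(3, -2))*19 + (-11636 + K(-30)) = (10*((1/4)*(-2)*(4 + 3)))*19 + (-11636 + 2*(-30)) = (10*((1/4)*(-2)*7))*19 + (-11636 - 60) = (10*(-7/2))*19 - 11696 = -35*19 - 11696 = -665 - 11696 = -12361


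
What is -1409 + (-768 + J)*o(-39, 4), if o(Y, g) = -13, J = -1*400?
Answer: 13775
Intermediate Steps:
J = -400
-1409 + (-768 + J)*o(-39, 4) = -1409 + (-768 - 400)*(-13) = -1409 - 1168*(-13) = -1409 + 15184 = 13775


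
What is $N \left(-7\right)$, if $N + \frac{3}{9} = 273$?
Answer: $- \frac{5726}{3} \approx -1908.7$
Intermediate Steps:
$N = \frac{818}{3}$ ($N = - \frac{1}{3} + 273 = \frac{818}{3} \approx 272.67$)
$N \left(-7\right) = \frac{818}{3} \left(-7\right) = - \frac{5726}{3}$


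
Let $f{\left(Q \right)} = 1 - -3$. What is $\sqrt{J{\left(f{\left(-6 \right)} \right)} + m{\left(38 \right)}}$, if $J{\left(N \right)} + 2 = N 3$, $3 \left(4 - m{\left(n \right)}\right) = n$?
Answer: $\frac{2 \sqrt{3}}{3} \approx 1.1547$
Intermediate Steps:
$f{\left(Q \right)} = 4$ ($f{\left(Q \right)} = 1 + 3 = 4$)
$m{\left(n \right)} = 4 - \frac{n}{3}$
$J{\left(N \right)} = -2 + 3 N$ ($J{\left(N \right)} = -2 + N 3 = -2 + 3 N$)
$\sqrt{J{\left(f{\left(-6 \right)} \right)} + m{\left(38 \right)}} = \sqrt{\left(-2 + 3 \cdot 4\right) + \left(4 - \frac{38}{3}\right)} = \sqrt{\left(-2 + 12\right) + \left(4 - \frac{38}{3}\right)} = \sqrt{10 - \frac{26}{3}} = \sqrt{\frac{4}{3}} = \frac{2 \sqrt{3}}{3}$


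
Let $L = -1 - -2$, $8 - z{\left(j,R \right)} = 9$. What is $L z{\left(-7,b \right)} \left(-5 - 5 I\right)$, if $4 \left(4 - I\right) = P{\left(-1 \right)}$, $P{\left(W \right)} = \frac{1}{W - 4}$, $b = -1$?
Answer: $\frac{101}{4} \approx 25.25$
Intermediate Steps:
$P{\left(W \right)} = \frac{1}{-4 + W}$
$z{\left(j,R \right)} = -1$ ($z{\left(j,R \right)} = 8 - 9 = -1$)
$L = 1$ ($L = -1 + 2 = 1$)
$I = \frac{81}{20}$ ($I = 4 - \frac{1}{4 \left(-4 - 1\right)} = 4 - \frac{1}{4 \left(-5\right)} = 4 - - \frac{1}{20} = 4 + \frac{1}{20} = \frac{81}{20} \approx 4.05$)
$L z{\left(-7,b \right)} \left(-5 - 5 I\right) = 1 \left(-1\right) \left(-5 - \frac{81}{4}\right) = - (-5 - \frac{81}{4}) = \left(-1\right) \left(- \frac{101}{4}\right) = \frac{101}{4}$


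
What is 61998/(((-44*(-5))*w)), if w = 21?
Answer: 10333/770 ≈ 13.419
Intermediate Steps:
61998/(((-44*(-5))*w)) = 61998/((-44*(-5)*21)) = 61998/((220*21)) = 61998/4620 = 61998*(1/4620) = 10333/770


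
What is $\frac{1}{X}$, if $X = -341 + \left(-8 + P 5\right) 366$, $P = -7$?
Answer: $- \frac{1}{16079} \approx -6.2193 \cdot 10^{-5}$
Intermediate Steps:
$X = -16079$ ($X = -341 + \left(-8 - 35\right) 366 = -341 - 15738 = -16079$)
$\frac{1}{X} = \frac{1}{-16079} = - \frac{1}{16079}$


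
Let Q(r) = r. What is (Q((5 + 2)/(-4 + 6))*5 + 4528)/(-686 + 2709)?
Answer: 9091/4046 ≈ 2.2469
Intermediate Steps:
(Q((5 + 2)/(-4 + 6))*5 + 4528)/(-686 + 2709) = (((5 + 2)/(-4 + 6))*5 + 4528)/(-686 + 2709) = ((7/2)*5 + 4528)/2023 = ((7*(½))*5 + 4528)*(1/2023) = ((7/2)*5 + 4528)*(1/2023) = (35/2 + 4528)*(1/2023) = (9091/2)*(1/2023) = 9091/4046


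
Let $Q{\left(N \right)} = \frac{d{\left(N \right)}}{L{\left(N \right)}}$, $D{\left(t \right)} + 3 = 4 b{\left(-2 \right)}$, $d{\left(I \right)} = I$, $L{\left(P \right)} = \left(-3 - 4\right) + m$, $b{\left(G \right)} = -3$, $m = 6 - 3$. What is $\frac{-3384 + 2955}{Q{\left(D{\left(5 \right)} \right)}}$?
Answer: $- \frac{572}{5} \approx -114.4$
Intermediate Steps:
$m = 3$ ($m = 6 - 3 = 3$)
$L{\left(P \right)} = -4$ ($L{\left(P \right)} = \left(-3 - 4\right) + 3 = -7 + 3 = -4$)
$D{\left(t \right)} = -15$ ($D{\left(t \right)} = -3 + 4 \left(-3\right) = -3 - 12 = -15$)
$Q{\left(N \right)} = - \frac{N}{4}$ ($Q{\left(N \right)} = \frac{N}{-4} = N \left(- \frac{1}{4}\right) = - \frac{N}{4}$)
$\frac{-3384 + 2955}{Q{\left(D{\left(5 \right)} \right)}} = \frac{-3384 + 2955}{\left(- \frac{1}{4}\right) \left(-15\right)} = - \frac{429}{\frac{15}{4}} = \left(-429\right) \frac{4}{15} = - \frac{572}{5}$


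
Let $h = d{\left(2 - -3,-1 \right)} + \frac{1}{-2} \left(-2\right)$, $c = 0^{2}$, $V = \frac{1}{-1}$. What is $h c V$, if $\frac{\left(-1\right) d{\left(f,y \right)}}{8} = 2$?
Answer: $0$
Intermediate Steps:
$V = -1$
$d{\left(f,y \right)} = -16$ ($d{\left(f,y \right)} = \left(-8\right) 2 = -16$)
$c = 0$
$h = -15$ ($h = -16 + \frac{1}{-2} \left(-2\right) = -16 - -1 = -16 + 1 = -15$)
$h c V = \left(-15\right) 0 \left(-1\right) = 0 \left(-1\right) = 0$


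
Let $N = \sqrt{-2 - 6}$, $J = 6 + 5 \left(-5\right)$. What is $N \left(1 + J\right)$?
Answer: $- 36 i \sqrt{2} \approx - 50.912 i$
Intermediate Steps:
$J = -19$ ($J = 6 - 25 = -19$)
$N = 2 i \sqrt{2}$ ($N = \sqrt{-8} = 2 i \sqrt{2} \approx 2.8284 i$)
$N \left(1 + J\right) = 2 i \sqrt{2} \left(1 - 19\right) = 2 i \sqrt{2} \left(-18\right) = - 36 i \sqrt{2}$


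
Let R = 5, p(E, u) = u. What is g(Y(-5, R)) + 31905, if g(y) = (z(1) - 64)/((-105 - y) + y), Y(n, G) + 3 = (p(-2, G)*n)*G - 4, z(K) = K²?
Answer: 159528/5 ≈ 31906.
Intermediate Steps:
Y(n, G) = -7 + n*G² (Y(n, G) = -3 + ((G*n)*G - 4) = -3 + (n*G² - 4) = -3 + (-4 + n*G²) = -7 + n*G²)
g(y) = ⅗ (g(y) = (1² - 64)/((-105 - y) + y) = (1 - 64)/(-105) = -63*(-1/105) = ⅗)
g(Y(-5, R)) + 31905 = ⅗ + 31905 = 159528/5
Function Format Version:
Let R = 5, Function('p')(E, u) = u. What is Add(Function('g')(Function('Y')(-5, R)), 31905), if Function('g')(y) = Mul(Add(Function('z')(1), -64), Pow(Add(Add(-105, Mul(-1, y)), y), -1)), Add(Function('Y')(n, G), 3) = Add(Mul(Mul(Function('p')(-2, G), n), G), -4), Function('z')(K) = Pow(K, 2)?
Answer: Rational(159528, 5) ≈ 31906.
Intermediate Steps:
Function('Y')(n, G) = Add(-7, Mul(n, Pow(G, 2))) (Function('Y')(n, G) = Add(-3, Add(Mul(Mul(G, n), G), -4)) = Add(-3, Add(Mul(n, Pow(G, 2)), -4)) = Add(-3, Add(-4, Mul(n, Pow(G, 2)))) = Add(-7, Mul(n, Pow(G, 2))))
Function('g')(y) = Rational(3, 5) (Function('g')(y) = Mul(Add(Pow(1, 2), -64), Pow(Add(Add(-105, Mul(-1, y)), y), -1)) = Mul(Add(1, -64), Pow(-105, -1)) = Mul(-63, Rational(-1, 105)) = Rational(3, 5))
Add(Function('g')(Function('Y')(-5, R)), 31905) = Add(Rational(3, 5), 31905) = Rational(159528, 5)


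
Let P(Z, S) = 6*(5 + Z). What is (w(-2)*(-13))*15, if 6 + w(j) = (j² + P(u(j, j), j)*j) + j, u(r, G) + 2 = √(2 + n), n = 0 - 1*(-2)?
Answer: 12480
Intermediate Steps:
n = 2 (n = 0 + 2 = 2)
u(r, G) = 0 (u(r, G) = -2 + √(2 + 2) = -2 + √4 = -2 + 2 = 0)
P(Z, S) = 30 + 6*Z
w(j) = -6 + j² + 31*j (w(j) = -6 + ((j² + (30 + 6*0)*j) + j) = -6 + ((j² + (30 + 0)*j) + j) = -6 + ((j² + 30*j) + j) = -6 + (j² + 31*j) = -6 + j² + 31*j)
(w(-2)*(-13))*15 = ((-6 + (-2)² + 31*(-2))*(-13))*15 = ((-6 + 4 - 62)*(-13))*15 = -64*(-13)*15 = 832*15 = 12480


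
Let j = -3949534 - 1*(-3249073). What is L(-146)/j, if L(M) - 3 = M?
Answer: 143/700461 ≈ 0.00020415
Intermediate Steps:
L(M) = 3 + M
j = -700461 (j = -3949534 + 3249073 = -700461)
L(-146)/j = (3 - 146)/(-700461) = -143*(-1/700461) = 143/700461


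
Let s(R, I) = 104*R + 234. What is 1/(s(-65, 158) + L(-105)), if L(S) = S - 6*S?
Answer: -1/6001 ≈ -0.00016664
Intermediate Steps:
s(R, I) = 234 + 104*R
L(S) = -5*S
1/(s(-65, 158) + L(-105)) = 1/((234 + 104*(-65)) - 5*(-105)) = 1/((234 - 6760) + 525) = 1/(-6526 + 525) = 1/(-6001) = -1/6001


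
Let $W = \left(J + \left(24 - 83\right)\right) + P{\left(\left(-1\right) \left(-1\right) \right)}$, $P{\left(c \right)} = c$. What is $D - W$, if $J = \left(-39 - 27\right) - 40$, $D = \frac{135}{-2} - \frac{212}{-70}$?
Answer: $\frac{6967}{70} \approx 99.529$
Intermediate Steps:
$D = - \frac{4513}{70}$ ($D = 135 \left(- \frac{1}{2}\right) - - \frac{106}{35} = - \frac{135}{2} + \frac{106}{35} = - \frac{4513}{70} \approx -64.471$)
$J = -106$ ($J = -66 - 40 = -106$)
$W = -164$ ($W = \left(-106 + \left(24 - 83\right)\right) - -1 = \left(-106 - 59\right) + 1 = -165 + 1 = -164$)
$D - W = - \frac{4513}{70} - -164 = - \frac{4513}{70} + 164 = \frac{6967}{70}$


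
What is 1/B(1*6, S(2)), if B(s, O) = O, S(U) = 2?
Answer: ½ ≈ 0.50000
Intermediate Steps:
1/B(1*6, S(2)) = 1/2 = ½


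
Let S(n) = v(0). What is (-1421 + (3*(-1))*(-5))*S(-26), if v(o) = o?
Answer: 0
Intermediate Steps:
S(n) = 0
(-1421 + (3*(-1))*(-5))*S(-26) = (-1421 + (3*(-1))*(-5))*0 = (-1421 - 3*(-5))*0 = (-1421 + 15)*0 = -1406*0 = 0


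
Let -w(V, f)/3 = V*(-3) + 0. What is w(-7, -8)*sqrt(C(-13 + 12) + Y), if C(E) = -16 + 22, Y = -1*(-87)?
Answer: -63*sqrt(93) ≈ -607.55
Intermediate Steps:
Y = 87
w(V, f) = 9*V (w(V, f) = -3*(V*(-3) + 0) = -3*(-3*V + 0) = -(-9)*V = 9*V)
C(E) = 6
w(-7, -8)*sqrt(C(-13 + 12) + Y) = (9*(-7))*sqrt(6 + 87) = -63*sqrt(93)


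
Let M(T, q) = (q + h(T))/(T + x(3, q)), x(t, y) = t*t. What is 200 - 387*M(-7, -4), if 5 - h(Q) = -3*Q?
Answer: 4070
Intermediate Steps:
x(t, y) = t**2
h(Q) = 5 + 3*Q (h(Q) = 5 - (-3)*Q = 5 + 3*Q)
M(T, q) = (5 + q + 3*T)/(9 + T) (M(T, q) = (q + (5 + 3*T))/(T + 3**2) = (5 + q + 3*T)/(T + 9) = (5 + q + 3*T)/(9 + T))
200 - 387*M(-7, -4) = 200 - 387*(5 - 4 + 3*(-7))/(9 - 7) = 200 - 387*(5 - 4 - 21)/2 = 200 - 387*(-20)/2 = 200 - 387*(-10) = 200 + 3870 = 4070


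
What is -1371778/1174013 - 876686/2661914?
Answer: -2340397912005/1562560820441 ≈ -1.4978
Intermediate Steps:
-1371778/1174013 - 876686/2661914 = -1371778*1/1174013 - 876686*1/2661914 = -1371778/1174013 - 438343/1330957 = -2340397912005/1562560820441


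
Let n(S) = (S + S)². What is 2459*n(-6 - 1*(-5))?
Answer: 9836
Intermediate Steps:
n(S) = 4*S² (n(S) = (2*S)² = 4*S²)
2459*n(-6 - 1*(-5)) = 2459*(4*(-6 - 1*(-5))²) = 2459*(4*(-6 + 5)²) = 2459*(4*(-1)²) = 2459*(4*1) = 2459*4 = 9836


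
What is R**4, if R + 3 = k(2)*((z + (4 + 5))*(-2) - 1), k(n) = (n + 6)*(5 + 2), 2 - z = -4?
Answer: 9145307822641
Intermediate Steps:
z = 6 (z = 2 - 1*(-4) = 2 + 4 = 6)
k(n) = 42 + 7*n (k(n) = (6 + n)*7 = 42 + 7*n)
R = -1739 (R = -3 + (42 + 7*2)*((6 + (4 + 5))*(-2) - 1) = -3 + (42 + 14)*((6 + 9)*(-2) - 1) = -3 + 56*(15*(-2) - 1) = -3 + 56*(-30 - 1) = -3 + 56*(-31) = -3 - 1736 = -1739)
R**4 = (-1739)**4 = 9145307822641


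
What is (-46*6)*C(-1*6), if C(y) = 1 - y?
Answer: -1932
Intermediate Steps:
(-46*6)*C(-1*6) = (-46*6)*(1 - (-1)*6) = -276*(1 - 1*(-6)) = -276*(1 + 6) = -276*7 = -1932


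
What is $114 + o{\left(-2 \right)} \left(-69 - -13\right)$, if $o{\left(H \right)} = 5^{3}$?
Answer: $-6886$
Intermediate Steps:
$o{\left(H \right)} = 125$
$114 + o{\left(-2 \right)} \left(-69 - -13\right) = 114 + 125 \left(-69 - -13\right) = 114 + 125 \left(-69 + 13\right) = 114 + 125 \left(-56\right) = 114 - 7000 = -6886$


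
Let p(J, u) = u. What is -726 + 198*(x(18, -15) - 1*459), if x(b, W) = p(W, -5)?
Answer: -92598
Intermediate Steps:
x(b, W) = -5
-726 + 198*(x(18, -15) - 1*459) = -726 + 198*(-5 - 1*459) = -726 + 198*(-5 - 459) = -726 + 198*(-464) = -726 - 91872 = -92598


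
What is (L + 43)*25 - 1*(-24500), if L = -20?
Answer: 25075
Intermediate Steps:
(L + 43)*25 - 1*(-24500) = (-20 + 43)*25 - 1*(-24500) = 23*25 + 24500 = 575 + 24500 = 25075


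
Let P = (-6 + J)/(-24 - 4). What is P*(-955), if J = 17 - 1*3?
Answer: 1910/7 ≈ 272.86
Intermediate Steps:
J = 14 (J = 17 - 3 = 14)
P = -2/7 (P = (-6 + 14)/(-24 - 4) = 8/(-28) = 8*(-1/28) = -2/7 ≈ -0.28571)
P*(-955) = -2/7*(-955) = 1910/7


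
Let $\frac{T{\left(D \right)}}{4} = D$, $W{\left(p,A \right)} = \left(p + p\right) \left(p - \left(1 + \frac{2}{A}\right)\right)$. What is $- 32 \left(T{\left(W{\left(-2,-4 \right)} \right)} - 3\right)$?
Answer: $-1184$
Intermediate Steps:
$W{\left(p,A \right)} = 2 p \left(-1 + p - \frac{2}{A}\right)$ ($W{\left(p,A \right)} = 2 p \left(p - \left(1 + \frac{2}{A}\right)\right) = 2 p \left(-1 + p - \frac{2}{A}\right)$)
$T{\left(D \right)} = 4 D$
$- 32 \left(T{\left(W{\left(-2,-4 \right)} \right)} - 3\right) = - 32 \left(4 \cdot 2 \left(-2\right) \frac{1}{-4} \left(-2 - 4 \left(-1 - 2\right)\right) - 3\right) = - 32 \left(4 \cdot 2 \left(-2\right) \left(- \frac{1}{4}\right) \left(-2 - -12\right) - 3\right) = - 32 \left(4 \cdot 2 \left(-2\right) \left(- \frac{1}{4}\right) \left(-2 + 12\right) - 3\right) = - 32 \left(4 \cdot 2 \left(-2\right) \left(- \frac{1}{4}\right) 10 - 3\right) = - 32 \left(4 \cdot 10 - 3\right) = - 32 \left(40 - 3\right) = \left(-32\right) 37 = -1184$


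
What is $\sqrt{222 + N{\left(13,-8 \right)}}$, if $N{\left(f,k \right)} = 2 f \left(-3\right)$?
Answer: $12$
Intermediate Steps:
$N{\left(f,k \right)} = - 6 f$
$\sqrt{222 + N{\left(13,-8 \right)}} = \sqrt{222 - 78} = \sqrt{144} = 12$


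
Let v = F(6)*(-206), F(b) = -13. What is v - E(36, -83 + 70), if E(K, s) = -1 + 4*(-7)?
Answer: 2707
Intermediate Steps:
E(K, s) = -29 (E(K, s) = -1 - 28 = -29)
v = 2678 (v = -13*(-206) = 2678)
v - E(36, -83 + 70) = 2678 - 1*(-29) = 2678 + 29 = 2707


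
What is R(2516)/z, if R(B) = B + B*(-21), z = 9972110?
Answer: -5032/997211 ≈ -0.0050461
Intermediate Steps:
R(B) = -20*B (R(B) = B - 21*B = -20*B)
R(2516)/z = -20*2516/9972110 = -50320*1/9972110 = -5032/997211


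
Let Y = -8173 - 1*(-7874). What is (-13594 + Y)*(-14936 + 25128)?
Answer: -141597456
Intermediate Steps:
Y = -299 (Y = -8173 + 7874 = -299)
(-13594 + Y)*(-14936 + 25128) = (-13594 - 299)*(-14936 + 25128) = -13893*10192 = -141597456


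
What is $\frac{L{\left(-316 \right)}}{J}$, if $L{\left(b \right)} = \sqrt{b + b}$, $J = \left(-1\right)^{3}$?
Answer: $- 2 i \sqrt{158} \approx - 25.14 i$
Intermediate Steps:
$J = -1$
$L{\left(b \right)} = \sqrt{2} \sqrt{b}$ ($L{\left(b \right)} = \sqrt{2 b} = \sqrt{2} \sqrt{b}$)
$\frac{L{\left(-316 \right)}}{J} = \frac{\sqrt{2} \sqrt{-316}}{-1} = \sqrt{2} \cdot 2 i \sqrt{79} \left(-1\right) = 2 i \sqrt{158} \left(-1\right) = - 2 i \sqrt{158}$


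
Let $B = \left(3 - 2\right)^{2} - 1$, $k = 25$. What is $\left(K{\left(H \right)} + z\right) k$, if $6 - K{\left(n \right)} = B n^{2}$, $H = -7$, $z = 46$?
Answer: $1300$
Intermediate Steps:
$B = 0$ ($B = 1^{2} - 1 = 1 - 1 = 0$)
$K{\left(n \right)} = 6$ ($K{\left(n \right)} = 6 - 0 n^{2} = 6 - 0 = 6 + 0 = 6$)
$\left(K{\left(H \right)} + z\right) k = \left(6 + 46\right) 25 = 52 \cdot 25 = 1300$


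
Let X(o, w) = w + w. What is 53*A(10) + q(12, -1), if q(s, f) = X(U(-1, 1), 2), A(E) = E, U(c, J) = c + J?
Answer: 534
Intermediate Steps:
U(c, J) = J + c
X(o, w) = 2*w
q(s, f) = 4 (q(s, f) = 2*2 = 4)
53*A(10) + q(12, -1) = 53*10 + 4 = 530 + 4 = 534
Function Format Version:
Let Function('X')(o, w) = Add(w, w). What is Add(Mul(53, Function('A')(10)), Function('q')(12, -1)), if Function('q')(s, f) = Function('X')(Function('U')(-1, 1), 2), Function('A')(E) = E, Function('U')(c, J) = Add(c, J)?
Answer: 534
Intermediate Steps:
Function('U')(c, J) = Add(J, c)
Function('X')(o, w) = Mul(2, w)
Function('q')(s, f) = 4 (Function('q')(s, f) = Mul(2, 2) = 4)
Add(Mul(53, Function('A')(10)), Function('q')(12, -1)) = Add(Mul(53, 10), 4) = Add(530, 4) = 534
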